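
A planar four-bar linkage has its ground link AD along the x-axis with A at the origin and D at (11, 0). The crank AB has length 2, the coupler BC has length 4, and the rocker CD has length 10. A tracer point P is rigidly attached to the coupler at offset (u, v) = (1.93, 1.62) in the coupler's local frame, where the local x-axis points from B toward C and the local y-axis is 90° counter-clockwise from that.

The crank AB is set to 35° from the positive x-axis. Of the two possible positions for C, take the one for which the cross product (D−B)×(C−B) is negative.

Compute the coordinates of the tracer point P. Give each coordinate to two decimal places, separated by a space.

A=(0,0), D=(11.00,0)
B = A + 2.00·(cos35°, sin35°) = (1.6383, 1.1472)
|BD| = 9.4317
circle(B,4.00) ∩ circle(D,10.00): a=0.2628, h=3.9914
  candidates: C₊=(2.3846,5.0769) cross=37.645; C₋=(1.4137,-2.8465) cross=-37.645
  mode - wants cross < 0 → take C=(1.4137,-2.8465) (cross=-37.645)
ex = (C−B)/|BC| = (-0.0562,-0.9984); ey = (0.9984,-0.0562)
P = B + 1.93·ex + 1.62·ey = (3.1474,-0.8708)

3.15 -0.87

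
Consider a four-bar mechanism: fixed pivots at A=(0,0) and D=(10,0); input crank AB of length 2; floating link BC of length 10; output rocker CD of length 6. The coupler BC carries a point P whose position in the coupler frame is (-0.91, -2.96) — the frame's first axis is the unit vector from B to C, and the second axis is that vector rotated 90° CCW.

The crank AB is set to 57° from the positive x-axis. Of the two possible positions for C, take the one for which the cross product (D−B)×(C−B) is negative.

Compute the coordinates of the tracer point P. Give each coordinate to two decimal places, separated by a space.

A=(0,0), D=(10.00,0)
B = A + 2.00·(cos57°, sin57°) = (1.0893, 1.6773)
|BD| = 9.0672
circle(B,10.00) ∩ circle(D,6.00): a=8.0628, h=5.9153
  candidates: C₊=(10.1072,5.9990) cross=53.636; C₋=(7.9186,-5.6274) cross=-53.636
  mode - wants cross < 0 → take C=(7.9186,-5.6274) (cross=-53.636)
ex = (C−B)/|BC| = (0.6829,-0.7305); ey = (0.7305,0.6829)
P = B + -0.91·ex + -2.96·ey = (-1.6944,0.3206)

-1.69 0.32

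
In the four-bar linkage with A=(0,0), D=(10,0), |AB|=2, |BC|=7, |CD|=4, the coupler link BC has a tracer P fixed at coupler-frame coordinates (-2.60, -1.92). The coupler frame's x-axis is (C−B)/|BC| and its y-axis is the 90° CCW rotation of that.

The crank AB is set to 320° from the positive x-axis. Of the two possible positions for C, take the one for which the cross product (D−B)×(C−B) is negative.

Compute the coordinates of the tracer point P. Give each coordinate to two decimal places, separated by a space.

-1.55 -2.26

A=(0,0), D=(10.00,0)
B = A + 2.00·(cos320°, sin320°) = (1.5321, -1.2856)
|BD| = 8.5649
circle(B,7.00) ∩ circle(D,4.00): a=6.2089, h=3.2325
  candidates: C₊=(7.1855,2.8423) cross=27.686; C₋=(8.1559,-3.5495) cross=-27.686
  mode - wants cross < 0 → take C=(8.1559,-3.5495) (cross=-27.686)
ex = (C−B)/|BC| = (0.9463,-0.3234); ey = (0.3234,0.9463)
P = B + -2.60·ex + -1.92·ey = (-1.5491,-2.2615)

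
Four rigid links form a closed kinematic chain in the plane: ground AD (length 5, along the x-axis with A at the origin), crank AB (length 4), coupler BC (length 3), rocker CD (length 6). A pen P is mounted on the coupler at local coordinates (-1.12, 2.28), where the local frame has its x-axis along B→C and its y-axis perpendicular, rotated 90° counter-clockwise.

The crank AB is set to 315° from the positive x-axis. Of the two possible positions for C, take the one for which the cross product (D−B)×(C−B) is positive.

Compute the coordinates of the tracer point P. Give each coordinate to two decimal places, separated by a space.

4.12 -5.02

A=(0,0), D=(5.00,0)
B = A + 4.00·(cos315°, sin315°) = (2.8284, -2.8284)
|BD| = 3.5659
circle(B,3.00) ∩ circle(D,6.00): a=-2.0029, h=2.2335
  candidates: C₊=(-0.1629,-3.0569) cross=7.964; C₋=(3.3803,-5.7772) cross=-7.964
  mode + wants cross > 0 → take C=(-0.1629,-3.0569) (cross=7.964)
ex = (C−B)/|BC| = (-0.9971,-0.0762); ey = (0.0762,-0.9971)
P = B + -1.12·ex + 2.28·ey = (4.1188,-5.0165)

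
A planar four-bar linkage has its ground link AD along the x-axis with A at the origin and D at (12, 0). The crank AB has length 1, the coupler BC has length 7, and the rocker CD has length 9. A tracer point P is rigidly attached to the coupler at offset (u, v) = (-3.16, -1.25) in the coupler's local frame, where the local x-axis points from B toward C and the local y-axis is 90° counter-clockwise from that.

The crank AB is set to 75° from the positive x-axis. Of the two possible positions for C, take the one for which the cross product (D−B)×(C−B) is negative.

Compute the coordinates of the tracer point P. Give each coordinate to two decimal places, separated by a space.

A=(0,0), D=(12.00,0)
B = A + 1.00·(cos75°, sin75°) = (0.2588, 0.9659)
|BD| = 11.7808
circle(B,7.00) ∩ circle(D,9.00): a=4.5323, h=5.3346
  candidates: C₊=(5.2132,5.9110) cross=62.847; C₋=(4.3385,-4.7224) cross=-62.847
  mode - wants cross < 0 → take C=(4.3385,-4.7224) (cross=-62.847)
ex = (C−B)/|BC| = (0.5828,-0.8126); ey = (0.8126,0.5828)
P = B + -3.16·ex + -1.25·ey = (-2.5986,2.8053)

-2.60 2.81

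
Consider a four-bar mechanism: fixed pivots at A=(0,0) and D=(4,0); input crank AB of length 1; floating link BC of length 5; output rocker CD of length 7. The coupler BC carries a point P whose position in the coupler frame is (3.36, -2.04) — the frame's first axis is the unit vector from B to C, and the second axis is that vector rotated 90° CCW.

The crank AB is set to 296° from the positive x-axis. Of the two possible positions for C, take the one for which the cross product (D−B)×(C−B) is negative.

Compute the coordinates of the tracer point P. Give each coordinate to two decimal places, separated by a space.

A=(0,0), D=(4.00,0)
B = A + 1.00·(cos296°, sin296°) = (0.4384, -0.8988)
|BD| = 3.6733
circle(B,5.00) ∩ circle(D,7.00): a=-1.4302, h=4.7911
  candidates: C₊=(-2.1206,3.3967) cross=17.599; C₋=(0.2240,-5.8942) cross=-17.599
  mode - wants cross < 0 → take C=(0.2240,-5.8942) (cross=-17.599)
ex = (C−B)/|BC| = (-0.0429,-0.9991); ey = (0.9991,-0.0429)
P = B + 3.36·ex + -2.04·ey = (-1.7438,-4.1682)

-1.74 -4.17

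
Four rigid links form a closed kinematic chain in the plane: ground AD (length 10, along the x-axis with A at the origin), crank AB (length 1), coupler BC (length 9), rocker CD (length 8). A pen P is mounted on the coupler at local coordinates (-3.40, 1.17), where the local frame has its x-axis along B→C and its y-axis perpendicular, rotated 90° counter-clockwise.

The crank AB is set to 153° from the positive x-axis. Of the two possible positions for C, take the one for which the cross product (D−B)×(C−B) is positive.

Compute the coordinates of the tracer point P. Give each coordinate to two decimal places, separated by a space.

A=(0,0), D=(10.00,0)
B = A + 1.00·(cos153°, sin153°) = (-0.8910, 0.4540)
|BD| = 10.9005
circle(B,9.00) ∩ circle(D,8.00): a=6.2300, h=6.4951
  candidates: C₊=(5.6041,6.6840) cross=70.800; C₋=(5.0631,-6.2950) cross=-70.800
  mode + wants cross > 0 → take C=(5.6041,6.6840) (cross=70.800)
ex = (C−B)/|BC| = (0.7217,0.6922); ey = (-0.6922,0.7217)
P = B + -3.40·ex + 1.17·ey = (-4.1546,-1.0552)

-4.15 -1.06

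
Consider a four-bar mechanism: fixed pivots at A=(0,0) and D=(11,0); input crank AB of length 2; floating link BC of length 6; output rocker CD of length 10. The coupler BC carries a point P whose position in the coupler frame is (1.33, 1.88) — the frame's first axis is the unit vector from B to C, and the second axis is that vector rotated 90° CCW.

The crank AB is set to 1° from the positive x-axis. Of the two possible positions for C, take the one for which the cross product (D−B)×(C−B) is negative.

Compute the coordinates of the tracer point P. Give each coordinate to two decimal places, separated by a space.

4.06 -0.99

A=(0,0), D=(11.00,0)
B = A + 2.00·(cos1°, sin1°) = (1.9997, 0.0349)
|BD| = 9.0004
circle(B,6.00) ∩ circle(D,10.00): a=0.9448, h=5.9251
  candidates: C₊=(2.9674,5.9563) cross=53.329; C₋=(2.9215,-5.8939) cross=-53.329
  mode - wants cross < 0 → take C=(2.9215,-5.8939) (cross=-53.329)
ex = (C−B)/|BC| = (0.1536,-0.9881); ey = (0.9881,0.1536)
P = B + 1.33·ex + 1.88·ey = (4.0617,-0.9905)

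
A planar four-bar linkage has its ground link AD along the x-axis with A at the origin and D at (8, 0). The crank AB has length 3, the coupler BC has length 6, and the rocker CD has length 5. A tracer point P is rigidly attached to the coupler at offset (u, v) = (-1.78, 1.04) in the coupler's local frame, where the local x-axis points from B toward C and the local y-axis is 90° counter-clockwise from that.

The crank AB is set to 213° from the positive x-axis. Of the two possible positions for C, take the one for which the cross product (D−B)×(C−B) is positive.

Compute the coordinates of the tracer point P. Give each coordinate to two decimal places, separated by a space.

A=(0,0), D=(8.00,0)
B = A + 3.00·(cos213°, sin213°) = (-2.5160, -1.6339)
|BD| = 10.6422
circle(B,6.00) ∩ circle(D,5.00): a=5.8379, h=1.3852
  candidates: C₊=(3.0400,0.6312) cross=14.742; C₋=(3.4654,-2.1064) cross=-14.742
  mode + wants cross > 0 → take C=(3.0400,0.6312) (cross=14.742)
ex = (C−B)/|BC| = (0.9260,0.3775); ey = (-0.3775,0.9260)
P = B + -1.78·ex + 1.04·ey = (-4.5569,-1.3429)

-4.56 -1.34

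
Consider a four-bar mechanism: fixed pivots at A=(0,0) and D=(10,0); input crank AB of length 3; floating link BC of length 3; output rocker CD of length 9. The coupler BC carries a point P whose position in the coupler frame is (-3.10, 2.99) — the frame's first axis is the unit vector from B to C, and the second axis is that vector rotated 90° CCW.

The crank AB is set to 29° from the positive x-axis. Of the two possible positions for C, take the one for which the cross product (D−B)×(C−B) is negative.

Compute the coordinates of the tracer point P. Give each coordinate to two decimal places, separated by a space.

A=(0,0), D=(10.00,0)
B = A + 3.00·(cos29°, sin29°) = (2.6239, 1.4544)
|BD| = 7.5182
circle(B,3.00) ∩ circle(D,9.00): a=-1.0293, h=2.8179
  candidates: C₊=(2.1591,4.4182) cross=21.185; C₋=(1.0688,-1.1111) cross=-21.185
  mode - wants cross < 0 → take C=(1.0688,-1.1111) (cross=-21.185)
ex = (C−B)/|BC| = (-0.5183,-0.8552); ey = (0.8552,-0.5183)
P = B + -3.10·ex + 2.99·ey = (6.7877,2.5556)

6.79 2.56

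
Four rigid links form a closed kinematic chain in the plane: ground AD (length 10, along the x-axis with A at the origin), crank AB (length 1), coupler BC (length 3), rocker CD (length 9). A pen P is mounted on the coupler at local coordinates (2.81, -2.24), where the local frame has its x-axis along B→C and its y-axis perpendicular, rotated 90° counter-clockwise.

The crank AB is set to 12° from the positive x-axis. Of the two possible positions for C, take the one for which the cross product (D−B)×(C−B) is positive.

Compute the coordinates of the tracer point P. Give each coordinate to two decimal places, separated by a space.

3.73 2.52

A=(0,0), D=(10.00,0)
B = A + 1.00·(cos12°, sin12°) = (0.9781, 0.2079)
|BD| = 9.0242
circle(B,3.00) ∩ circle(D,9.00): a=0.5229, h=2.9541
  candidates: C₊=(1.5689,3.1492) cross=26.658; C₋=(1.4328,-2.7574) cross=-26.658
  mode + wants cross > 0 → take C=(1.5689,3.1492) (cross=26.658)
ex = (C−B)/|BC| = (0.1969,0.9804); ey = (-0.9804,0.1969)
P = B + 2.81·ex + -2.24·ey = (3.7277,2.5218)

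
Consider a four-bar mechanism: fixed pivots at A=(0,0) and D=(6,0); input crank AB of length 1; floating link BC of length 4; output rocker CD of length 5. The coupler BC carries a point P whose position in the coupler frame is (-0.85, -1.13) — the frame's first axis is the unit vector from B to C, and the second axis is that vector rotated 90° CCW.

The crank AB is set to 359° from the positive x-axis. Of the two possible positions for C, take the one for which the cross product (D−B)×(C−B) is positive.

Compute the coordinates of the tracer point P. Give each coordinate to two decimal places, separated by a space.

1.70 -1.25

A=(0,0), D=(6.00,0)
B = A + 1.00·(cos359°, sin359°) = (0.9998, -0.0175)
|BD| = 5.0002
circle(B,4.00) ∩ circle(D,5.00): a=1.6001, h=3.6660
  candidates: C₊=(2.5872,3.6541) cross=18.331; C₋=(2.6128,-3.6779) cross=-18.331
  mode + wants cross > 0 → take C=(2.5872,3.6541) (cross=18.331)
ex = (C−B)/|BC| = (0.3968,0.9179); ey = (-0.9179,0.3968)
P = B + -0.85·ex + -1.13·ey = (1.6998,-1.2461)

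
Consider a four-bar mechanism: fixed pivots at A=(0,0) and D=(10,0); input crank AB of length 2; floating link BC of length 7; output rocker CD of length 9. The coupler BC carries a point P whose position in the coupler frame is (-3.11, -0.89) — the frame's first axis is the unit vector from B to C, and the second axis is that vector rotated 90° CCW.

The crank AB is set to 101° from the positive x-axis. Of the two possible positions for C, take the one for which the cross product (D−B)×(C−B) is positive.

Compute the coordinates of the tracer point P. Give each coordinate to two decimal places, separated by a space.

-1.87 -0.91

A=(0,0), D=(10.00,0)
B = A + 2.00·(cos101°, sin101°) = (-0.3816, 1.9633)
|BD| = 10.5656
circle(B,7.00) ∩ circle(D,9.00): a=3.7685, h=5.8990
  candidates: C₊=(4.4174,7.0593) cross=62.327; C₋=(2.2251,-4.5333) cross=-62.327
  mode + wants cross > 0 → take C=(4.4174,7.0593) (cross=62.327)
ex = (C−B)/|BC| = (0.6856,0.7280); ey = (-0.7280,0.6856)
P = B + -3.11·ex + -0.89·ey = (-1.8658,-0.9110)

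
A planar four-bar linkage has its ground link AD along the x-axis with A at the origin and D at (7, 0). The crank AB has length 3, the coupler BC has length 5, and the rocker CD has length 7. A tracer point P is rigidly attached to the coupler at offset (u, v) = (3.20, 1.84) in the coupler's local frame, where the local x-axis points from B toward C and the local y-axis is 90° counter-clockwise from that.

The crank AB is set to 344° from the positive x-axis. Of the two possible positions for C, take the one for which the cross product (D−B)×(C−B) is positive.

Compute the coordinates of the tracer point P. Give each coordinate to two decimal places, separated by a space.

0.06 1.55

A=(0,0), D=(7.00,0)
B = A + 3.00·(cos344°, sin344°) = (2.8838, -0.8269)
|BD| = 4.1985
circle(B,5.00) ∩ circle(D,7.00): a=-0.7590, h=4.9421
  candidates: C₊=(1.1663,3.8689) cross=20.749; C₋=(3.1131,-5.8217) cross=-20.749
  mode + wants cross > 0 → take C=(1.1663,3.8689) (cross=20.749)
ex = (C−B)/|BC| = (-0.3435,0.9392); ey = (-0.9392,-0.3435)
P = B + 3.20·ex + 1.84·ey = (0.0566,1.5464)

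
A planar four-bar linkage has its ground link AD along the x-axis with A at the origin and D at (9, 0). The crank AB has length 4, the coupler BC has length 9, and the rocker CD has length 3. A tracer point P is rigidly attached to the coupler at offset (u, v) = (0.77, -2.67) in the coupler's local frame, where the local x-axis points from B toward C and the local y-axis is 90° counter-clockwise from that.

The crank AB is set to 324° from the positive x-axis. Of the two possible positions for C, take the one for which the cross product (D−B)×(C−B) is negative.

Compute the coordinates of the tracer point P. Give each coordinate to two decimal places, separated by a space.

4.61 -4.77

A=(0,0), D=(9.00,0)
B = A + 4.00·(cos324°, sin324°) = (3.2361, -2.3511)
|BD| = 6.2250
circle(B,9.00) ∩ circle(D,3.00): a=8.8956, h=1.3667
  candidates: C₊=(10.9566,2.2741) cross=8.508; C₋=(11.9890,-0.2568) cross=-8.508
  mode - wants cross < 0 → take C=(11.9890,-0.2568) (cross=-8.508)
ex = (C−B)/|BC| = (0.9725,0.2327); ey = (-0.2327,0.9725)
P = B + 0.77·ex + -2.67·ey = (4.6063,-4.7687)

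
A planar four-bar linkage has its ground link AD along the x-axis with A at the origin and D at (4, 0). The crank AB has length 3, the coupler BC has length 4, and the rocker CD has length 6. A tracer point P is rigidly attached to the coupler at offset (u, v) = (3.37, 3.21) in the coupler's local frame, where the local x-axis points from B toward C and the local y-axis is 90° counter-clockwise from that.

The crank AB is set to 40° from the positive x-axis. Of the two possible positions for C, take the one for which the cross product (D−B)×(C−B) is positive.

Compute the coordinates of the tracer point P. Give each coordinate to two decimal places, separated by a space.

-0.41 5.71

A=(0,0), D=(4.00,0)
B = A + 3.00·(cos40°, sin40°) = (2.2981, 1.9284)
|BD| = 2.5720
circle(B,4.00) ∩ circle(D,6.00): a=-2.6021, h=3.0379
  candidates: C₊=(2.8540,5.8895) cross=7.813; C₋=(-1.7014,1.8691) cross=-7.813
  mode + wants cross > 0 → take C=(2.8540,5.8895) (cross=7.813)
ex = (C−B)/|BC| = (0.1390,0.9903); ey = (-0.9903,0.1390)
P = B + 3.37·ex + 3.21·ey = (-0.4124,5.7118)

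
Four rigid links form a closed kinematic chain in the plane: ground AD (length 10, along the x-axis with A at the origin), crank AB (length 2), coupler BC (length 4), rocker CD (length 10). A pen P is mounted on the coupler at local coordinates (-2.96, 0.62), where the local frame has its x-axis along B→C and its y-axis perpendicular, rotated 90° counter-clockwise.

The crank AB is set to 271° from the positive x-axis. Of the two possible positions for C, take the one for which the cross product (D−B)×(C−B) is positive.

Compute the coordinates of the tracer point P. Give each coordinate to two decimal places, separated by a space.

-0.71 -4.93

A=(0,0), D=(10.00,0)
B = A + 2.00·(cos271°, sin271°) = (0.0349, -1.9997)
|BD| = 10.1638
circle(B,4.00) ∩ circle(D,10.00): a=0.9495, h=3.8857
  candidates: C₊=(0.2014,1.9968) cross=39.493; C₋=(1.7304,-5.6226) cross=-39.493
  mode + wants cross > 0 → take C=(0.2014,1.9968) (cross=39.493)
ex = (C−B)/|BC| = (0.0416,0.9991); ey = (-0.9991,0.0416)
P = B + -2.96·ex + 0.62·ey = (-0.7078,-4.9313)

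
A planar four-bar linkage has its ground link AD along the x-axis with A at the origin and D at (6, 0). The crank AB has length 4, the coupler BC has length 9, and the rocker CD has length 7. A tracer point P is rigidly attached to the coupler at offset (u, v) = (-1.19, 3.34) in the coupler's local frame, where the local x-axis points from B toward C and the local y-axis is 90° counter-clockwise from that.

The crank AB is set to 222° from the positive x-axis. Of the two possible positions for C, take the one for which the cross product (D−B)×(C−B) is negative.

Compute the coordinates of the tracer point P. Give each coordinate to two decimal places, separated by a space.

A=(0,0), D=(6.00,0)
B = A + 4.00·(cos222°, sin222°) = (-2.9726, -2.6765)
|BD| = 9.3633
circle(B,9.00) ∩ circle(D,7.00): a=6.3904, h=6.3374
  candidates: C₊=(1.3397,5.2231) cross=59.339; C₋=(4.9628,-6.9227) cross=-59.339
  mode - wants cross < 0 → take C=(4.9628,-6.9227) (cross=-59.339)
ex = (C−B)/|BC| = (0.8817,-0.4718); ey = (0.4718,0.8817)
P = B + -1.19·ex + 3.34·ey = (-2.4460,0.8298)

-2.45 0.83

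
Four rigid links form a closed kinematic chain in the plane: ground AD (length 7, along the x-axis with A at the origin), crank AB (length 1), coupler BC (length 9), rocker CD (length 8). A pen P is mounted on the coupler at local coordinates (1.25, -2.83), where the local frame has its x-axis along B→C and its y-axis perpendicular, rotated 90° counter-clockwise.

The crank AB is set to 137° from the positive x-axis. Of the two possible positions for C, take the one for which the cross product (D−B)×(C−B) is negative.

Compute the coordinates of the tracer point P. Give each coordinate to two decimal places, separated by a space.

A=(0,0), D=(7.00,0)
B = A + 1.00·(cos137°, sin137°) = (-0.7314, 0.6820)
|BD| = 7.7614
circle(B,9.00) ∩ circle(D,8.00): a=4.9759, h=7.4994
  candidates: C₊=(4.8842,7.7151) cross=58.206; C₋=(3.5663,-7.2256) cross=-58.206
  mode - wants cross < 0 → take C=(3.5663,-7.2256) (cross=-58.206)
ex = (C−B)/|BC| = (0.4775,-0.8786); ey = (0.8786,0.4775)
P = B + 1.25·ex + -2.83·ey = (-2.6210,-1.7676)

-2.62 -1.77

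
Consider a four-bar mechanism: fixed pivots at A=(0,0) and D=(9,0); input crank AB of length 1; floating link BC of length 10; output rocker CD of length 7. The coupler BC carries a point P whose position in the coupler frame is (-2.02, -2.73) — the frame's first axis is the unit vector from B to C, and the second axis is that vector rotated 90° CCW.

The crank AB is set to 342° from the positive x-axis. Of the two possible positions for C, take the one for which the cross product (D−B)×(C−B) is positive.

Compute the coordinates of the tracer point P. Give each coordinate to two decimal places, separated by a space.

A=(0,0), D=(9.00,0)
B = A + 1.00·(cos342°, sin342°) = (0.9511, -0.3090)
|BD| = 8.0549
circle(B,10.00) ∩ circle(D,7.00): a=7.1932, h=6.9468
  candidates: C₊=(7.8725,6.9086) cross=55.955; C₋=(8.4055,-6.9747) cross=-55.955
  mode + wants cross > 0 → take C=(7.8725,6.9086) (cross=55.955)
ex = (C−B)/|BC| = (0.6921,0.7218); ey = (-0.7218,0.6921)
P = B + -2.02·ex + -2.73·ey = (1.5233,-3.6565)

1.52 -3.66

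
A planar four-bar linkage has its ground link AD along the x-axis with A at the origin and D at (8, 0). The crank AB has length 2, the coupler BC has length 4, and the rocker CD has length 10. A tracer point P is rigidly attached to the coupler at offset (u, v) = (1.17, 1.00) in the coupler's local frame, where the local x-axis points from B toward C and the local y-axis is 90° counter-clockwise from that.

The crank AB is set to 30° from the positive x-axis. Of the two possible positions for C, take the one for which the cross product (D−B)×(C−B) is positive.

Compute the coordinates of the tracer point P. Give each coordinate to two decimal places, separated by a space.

A=(0,0), D=(8.00,0)
B = A + 2.00·(cos30°, sin30°) = (1.7321, 1.0000)
|BD| = 6.3472
circle(B,4.00) ∩ circle(D,10.00): a=-3.4435, h=2.0353
  candidates: C₊=(-1.3477,3.5524) cross=12.919; C₋=(-1.9891,-0.4674) cross=-12.919
  mode + wants cross > 0 → take C=(-1.3477,3.5524) (cross=12.919)
ex = (C−B)/|BC| = (-0.7699,0.6381); ey = (-0.6381,-0.7699)
P = B + 1.17·ex + 1.00·ey = (0.1931,0.9766)

0.19 0.98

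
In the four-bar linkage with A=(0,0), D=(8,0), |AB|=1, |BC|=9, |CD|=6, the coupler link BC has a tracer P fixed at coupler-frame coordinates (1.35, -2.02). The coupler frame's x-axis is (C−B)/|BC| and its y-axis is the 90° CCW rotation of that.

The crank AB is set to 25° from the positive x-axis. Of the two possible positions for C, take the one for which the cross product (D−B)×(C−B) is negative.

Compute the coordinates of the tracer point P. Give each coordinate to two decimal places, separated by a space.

0.43 -1.96

A=(0,0), D=(8.00,0)
B = A + 1.00·(cos25°, sin25°) = (0.9063, 0.4226)
|BD| = 7.1063
circle(B,9.00) ∩ circle(D,6.00): a=6.7194, h=5.9875
  candidates: C₊=(7.9699,5.9999) cross=42.549; C₋=(7.2577,-5.9539) cross=-42.549
  mode - wants cross < 0 → take C=(7.2577,-5.9539) (cross=-42.549)
ex = (C−B)/|BC| = (0.7057,-0.7085); ey = (0.7085,0.7057)
P = B + 1.35·ex + -2.02·ey = (0.4278,-1.9594)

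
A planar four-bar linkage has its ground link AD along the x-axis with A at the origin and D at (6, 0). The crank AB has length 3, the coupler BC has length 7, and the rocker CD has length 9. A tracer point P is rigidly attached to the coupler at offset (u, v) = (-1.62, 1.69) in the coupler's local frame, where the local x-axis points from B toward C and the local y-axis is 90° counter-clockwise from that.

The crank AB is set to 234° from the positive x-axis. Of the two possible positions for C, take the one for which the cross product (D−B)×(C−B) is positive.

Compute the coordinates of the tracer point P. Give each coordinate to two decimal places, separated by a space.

A=(0,0), D=(6.00,0)
B = A + 3.00·(cos234°, sin234°) = (-1.7634, -2.4271)
|BD| = 8.1339
circle(B,7.00) ∩ circle(D,9.00): a=2.0999, h=6.6776
  candidates: C₊=(-1.7517,4.5729) cross=54.315; C₋=(2.2334,-8.1739) cross=-54.315
  mode + wants cross > 0 → take C=(-1.7517,4.5729) (cross=54.315)
ex = (C−B)/|BC| = (0.0017,1.0000); ey = (-1.0000,0.0017)
P = B + -1.62·ex + 1.69·ey = (-3.4561,-4.0442)

-3.46 -4.04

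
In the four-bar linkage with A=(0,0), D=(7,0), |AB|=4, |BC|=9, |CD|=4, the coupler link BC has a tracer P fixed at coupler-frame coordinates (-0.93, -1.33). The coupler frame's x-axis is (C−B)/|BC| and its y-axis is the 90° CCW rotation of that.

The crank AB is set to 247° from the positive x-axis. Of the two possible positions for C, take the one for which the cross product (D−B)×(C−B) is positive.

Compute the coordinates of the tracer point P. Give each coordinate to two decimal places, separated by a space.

-1.19 -5.26

A=(0,0), D=(7.00,0)
B = A + 4.00·(cos247°, sin247°) = (-1.5629, -3.6820)
|BD| = 9.3210
circle(B,9.00) ∩ circle(D,4.00): a=8.1472, h=3.8239
  candidates: C₊=(4.4112,3.0493) cross=35.643; C₋=(7.4323,-3.9766) cross=-35.643
  mode + wants cross > 0 → take C=(4.4112,3.0493) (cross=35.643)
ex = (C−B)/|BC| = (0.6638,0.7479); ey = (-0.7479,0.6638)
P = B + -0.93·ex + -1.33·ey = (-1.1855,-5.2604)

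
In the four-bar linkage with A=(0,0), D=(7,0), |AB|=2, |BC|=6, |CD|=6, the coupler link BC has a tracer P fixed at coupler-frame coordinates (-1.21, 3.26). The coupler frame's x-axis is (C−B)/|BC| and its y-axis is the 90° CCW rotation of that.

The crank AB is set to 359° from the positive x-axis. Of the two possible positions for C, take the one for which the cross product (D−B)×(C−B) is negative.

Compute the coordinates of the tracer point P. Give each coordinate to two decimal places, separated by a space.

A=(0,0), D=(7.00,0)
B = A + 2.00·(cos359°, sin359°) = (1.9997, -0.0349)
|BD| = 5.0004
circle(B,6.00) ∩ circle(D,6.00): a=2.5002, h=5.4543
  candidates: C₊=(4.4618,5.4367) cross=27.274; C₋=(4.5379,-5.4716) cross=-27.274
  mode - wants cross < 0 → take C=(4.5379,-5.4716) (cross=-27.274)
ex = (C−B)/|BC| = (0.4230,-0.9061); ey = (0.9061,0.4230)
P = B + -1.21·ex + 3.26·ey = (4.4417,2.4406)

4.44 2.44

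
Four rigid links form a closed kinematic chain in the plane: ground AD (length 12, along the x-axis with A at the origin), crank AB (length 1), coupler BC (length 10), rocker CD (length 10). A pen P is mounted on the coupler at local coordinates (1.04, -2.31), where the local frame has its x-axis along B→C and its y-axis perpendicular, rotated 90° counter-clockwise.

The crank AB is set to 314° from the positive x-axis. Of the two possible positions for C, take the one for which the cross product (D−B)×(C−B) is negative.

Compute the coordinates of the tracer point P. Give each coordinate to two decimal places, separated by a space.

-0.48 -2.96

A=(0,0), D=(12.00,0)
B = A + 1.00·(cos314°, sin314°) = (0.6947, -0.7193)
|BD| = 11.3282
circle(B,10.00) ∩ circle(D,10.00): a=5.6641, h=8.2412
  candidates: C₊=(5.8240,7.8649) cross=93.358; C₋=(6.8706,-8.5843) cross=-93.358
  mode - wants cross < 0 → take C=(6.8706,-8.5843) (cross=-93.358)
ex = (C−B)/|BC| = (0.6176,-0.7865); ey = (0.7865,0.6176)
P = B + 1.04·ex + -2.31·ey = (-0.4798,-2.9639)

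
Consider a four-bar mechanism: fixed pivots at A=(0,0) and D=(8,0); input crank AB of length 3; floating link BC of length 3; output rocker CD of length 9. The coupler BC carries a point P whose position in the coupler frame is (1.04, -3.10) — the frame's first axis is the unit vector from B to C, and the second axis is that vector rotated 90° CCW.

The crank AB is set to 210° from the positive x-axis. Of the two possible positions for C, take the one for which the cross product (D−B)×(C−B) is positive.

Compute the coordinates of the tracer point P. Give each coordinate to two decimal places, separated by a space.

0.56 -2.34

A=(0,0), D=(8.00,0)
B = A + 3.00·(cos210°, sin210°) = (-2.5981, -1.5000)
|BD| = 10.7037
circle(B,3.00) ∩ circle(D,9.00): a=1.9885, h=2.2463
  candidates: C₊=(-0.9440,1.0028) cross=24.043; C₋=(-0.3144,-3.4454) cross=-24.043
  mode + wants cross > 0 → take C=(-0.9440,1.0028) (cross=24.043)
ex = (C−B)/|BC| = (0.5514,0.8343); ey = (-0.8343,0.5514)
P = B + 1.04·ex + -3.10·ey = (0.5616,-2.3416)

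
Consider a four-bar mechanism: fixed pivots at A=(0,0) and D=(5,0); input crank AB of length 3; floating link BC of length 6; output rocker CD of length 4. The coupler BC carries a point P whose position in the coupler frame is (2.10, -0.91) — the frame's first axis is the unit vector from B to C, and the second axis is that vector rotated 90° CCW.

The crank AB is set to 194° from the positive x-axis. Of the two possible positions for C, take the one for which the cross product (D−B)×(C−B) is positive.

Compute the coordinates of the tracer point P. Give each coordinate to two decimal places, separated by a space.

A=(0,0), D=(5.00,0)
B = A + 3.00·(cos194°, sin194°) = (-2.9109, -0.7258)
|BD| = 7.9441
circle(B,6.00) ∩ circle(D,4.00): a=5.2308, h=2.9391
  candidates: C₊=(2.0296,2.6789) cross=23.348; C₋=(2.5666,-3.1747) cross=-23.348
  mode + wants cross > 0 → take C=(2.0296,2.6789) (cross=23.348)
ex = (C−B)/|BC| = (0.8234,0.5674); ey = (-0.5674,0.8234)
P = B + 2.10·ex + -0.91·ey = (-0.6653,-0.2834)

-0.67 -0.28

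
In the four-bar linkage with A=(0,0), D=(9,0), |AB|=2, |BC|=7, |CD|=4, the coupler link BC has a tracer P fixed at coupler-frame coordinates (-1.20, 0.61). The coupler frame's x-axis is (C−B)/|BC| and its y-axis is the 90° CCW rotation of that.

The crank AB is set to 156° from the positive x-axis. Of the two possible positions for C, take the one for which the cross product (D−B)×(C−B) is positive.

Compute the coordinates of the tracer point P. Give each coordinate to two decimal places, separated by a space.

A=(0,0), D=(9.00,0)
B = A + 2.00·(cos156°, sin156°) = (-1.8271, 0.8135)
|BD| = 10.8576
circle(B,7.00) ∩ circle(D,4.00): a=6.9485, h=0.8478
  candidates: C₊=(5.1654,1.1383) cross=9.205; C₋=(5.0383,-0.5525) cross=-9.205
  mode + wants cross > 0 → take C=(5.1654,1.1383) (cross=9.205)
ex = (C−B)/|BC| = (0.9989,0.0464); ey = (-0.0464,0.9989)
P = B + -1.20·ex + 0.61·ey = (-3.0541,1.3671)

-3.05 1.37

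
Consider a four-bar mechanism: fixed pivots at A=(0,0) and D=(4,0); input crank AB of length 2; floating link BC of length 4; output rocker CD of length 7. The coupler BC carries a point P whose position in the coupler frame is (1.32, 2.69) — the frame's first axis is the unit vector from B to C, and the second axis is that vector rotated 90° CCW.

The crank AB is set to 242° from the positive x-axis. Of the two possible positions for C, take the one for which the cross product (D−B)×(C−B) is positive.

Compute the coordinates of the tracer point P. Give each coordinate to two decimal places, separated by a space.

A=(0,0), D=(4.00,0)
B = A + 2.00·(cos242°, sin242°) = (-0.9389, -1.7659)
|BD| = 5.2451
circle(B,4.00) ∩ circle(D,7.00): a=-0.5232, h=3.9656
  candidates: C₊=(-2.7667,1.7921) cross=20.800; C₋=(-0.0965,-5.6762) cross=-20.800
  mode + wants cross > 0 → take C=(-2.7667,1.7921) (cross=20.800)
ex = (C−B)/|BC| = (-0.4569,0.8895); ey = (-0.8895,-0.4569)
P = B + 1.32·ex + 2.69·ey = (-3.9349,-1.8209)

-3.93 -1.82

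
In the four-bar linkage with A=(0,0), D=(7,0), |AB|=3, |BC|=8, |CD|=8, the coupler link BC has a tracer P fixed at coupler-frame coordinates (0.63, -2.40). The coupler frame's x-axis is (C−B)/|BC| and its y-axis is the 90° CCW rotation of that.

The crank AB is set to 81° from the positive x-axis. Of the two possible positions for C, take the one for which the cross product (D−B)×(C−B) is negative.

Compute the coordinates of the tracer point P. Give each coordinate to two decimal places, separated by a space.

-1.90 2.24

A=(0,0), D=(7.00,0)
B = A + 3.00·(cos81°, sin81°) = (0.4693, 2.9631)
|BD| = 7.1715
circle(B,8.00) ∩ circle(D,8.00): a=3.5857, h=7.1514
  candidates: C₊=(6.6894,7.9940) cross=51.286; C₋=(0.7799,-5.0309) cross=-51.286
  mode - wants cross < 0 → take C=(0.7799,-5.0309) (cross=-51.286)
ex = (C−B)/|BC| = (0.0388,-0.9992); ey = (0.9992,0.0388)
P = B + 0.63·ex + -2.40·ey = (-1.9044,2.2404)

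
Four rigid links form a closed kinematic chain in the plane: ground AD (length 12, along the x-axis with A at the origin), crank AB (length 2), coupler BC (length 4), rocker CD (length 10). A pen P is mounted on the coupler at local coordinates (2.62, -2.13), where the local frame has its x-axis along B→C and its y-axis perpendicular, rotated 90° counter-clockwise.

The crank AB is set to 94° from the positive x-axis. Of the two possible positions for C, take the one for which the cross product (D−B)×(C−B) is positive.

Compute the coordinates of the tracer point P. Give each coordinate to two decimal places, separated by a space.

3.24 1.90

A=(0,0), D=(12.00,0)
B = A + 2.00·(cos94°, sin94°) = (-0.1395, 1.9951)
|BD| = 12.3024
circle(B,4.00) ∩ circle(D,10.00): a=2.7372, h=2.9168
  candidates: C₊=(3.0345,4.4294) cross=35.883; C₋=(2.0884,-1.3270) cross=-35.883
  mode + wants cross > 0 → take C=(3.0345,4.4294) (cross=35.883)
ex = (C−B)/|BC| = (0.7935,0.6086); ey = (-0.6086,0.7935)
P = B + 2.62·ex + -2.13·ey = (3.2357,1.8994)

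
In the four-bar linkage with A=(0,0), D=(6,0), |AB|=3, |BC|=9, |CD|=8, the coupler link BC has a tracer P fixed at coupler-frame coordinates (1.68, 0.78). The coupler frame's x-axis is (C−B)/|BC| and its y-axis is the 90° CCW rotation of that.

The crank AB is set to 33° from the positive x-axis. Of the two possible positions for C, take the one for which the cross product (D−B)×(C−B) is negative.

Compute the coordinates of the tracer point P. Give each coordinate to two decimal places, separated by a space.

A=(0,0), D=(6.00,0)
B = A + 3.00·(cos33°, sin33°) = (2.5160, 1.6339)
|BD| = 3.8481
circle(B,9.00) ∩ circle(D,8.00): a=4.1329, h=7.9949
  candidates: C₊=(9.6526,7.1175) cross=30.765; C₋=(2.8632,-7.3594) cross=-30.765
  mode - wants cross < 0 → take C=(2.8632,-7.3594) (cross=-30.765)
ex = (C−B)/|BC| = (0.0386,-0.9993); ey = (0.9993,0.0386)
P = B + 1.68·ex + 0.78·ey = (3.3602,-0.0147)

3.36 -0.01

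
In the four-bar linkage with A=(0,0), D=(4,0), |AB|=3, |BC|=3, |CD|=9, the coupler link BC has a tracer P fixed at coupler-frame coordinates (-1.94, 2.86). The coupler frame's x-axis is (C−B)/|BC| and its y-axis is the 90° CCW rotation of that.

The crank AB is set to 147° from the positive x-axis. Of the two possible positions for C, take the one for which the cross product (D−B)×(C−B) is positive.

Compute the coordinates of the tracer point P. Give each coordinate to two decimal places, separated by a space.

A=(0,0), D=(4.00,0)
B = A + 3.00·(cos147°, sin147°) = (-2.5160, 1.6339)
|BD| = 6.7177
circle(B,3.00) ∩ circle(D,9.00): a=-2.0001, h=2.2360
  candidates: C₊=(-3.9122,4.2892) cross=15.021; C₋=(-4.9999,-0.0485) cross=-15.021
  mode + wants cross > 0 → take C=(-3.9122,4.2892) (cross=15.021)
ex = (C−B)/|BC| = (-0.4654,0.8851); ey = (-0.8851,-0.4654)
P = B + -1.94·ex + 2.86·ey = (-4.1446,-1.4142)

-4.14 -1.41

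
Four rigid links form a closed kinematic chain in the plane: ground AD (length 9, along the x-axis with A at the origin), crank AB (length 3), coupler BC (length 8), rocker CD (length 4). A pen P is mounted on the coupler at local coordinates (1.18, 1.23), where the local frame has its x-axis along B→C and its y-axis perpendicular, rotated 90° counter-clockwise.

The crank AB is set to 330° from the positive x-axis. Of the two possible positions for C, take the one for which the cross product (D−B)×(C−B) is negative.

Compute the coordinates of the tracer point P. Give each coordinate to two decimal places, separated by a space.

A=(0,0), D=(9.00,0)
B = A + 3.00·(cos330°, sin330°) = (2.5981, -1.5000)
|BD| = 6.5753
circle(B,8.00) ∩ circle(D,4.00): a=6.9377, h=3.9836
  candidates: C₊=(8.4441,3.9612) cross=26.193; C₋=(10.2616,-3.7958) cross=-26.193
  mode - wants cross < 0 → take C=(10.2616,-3.7958) (cross=-26.193)
ex = (C−B)/|BC| = (0.9579,-0.2870); ey = (0.2870,0.9579)
P = B + 1.18·ex + 1.23·ey = (4.0814,-0.6604)

4.08 -0.66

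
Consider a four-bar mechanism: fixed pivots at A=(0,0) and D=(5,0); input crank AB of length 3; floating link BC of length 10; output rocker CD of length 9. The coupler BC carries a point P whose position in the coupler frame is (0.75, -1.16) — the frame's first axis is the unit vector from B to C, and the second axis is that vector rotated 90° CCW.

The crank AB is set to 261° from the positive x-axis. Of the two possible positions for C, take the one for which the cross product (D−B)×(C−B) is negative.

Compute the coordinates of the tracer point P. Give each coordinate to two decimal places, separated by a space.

A=(0,0), D=(5.00,0)
B = A + 3.00·(cos261°, sin261°) = (-0.4693, -2.9631)
|BD| = 6.2204
circle(B,10.00) ∩ circle(D,9.00): a=4.6374, h=8.8597
  candidates: C₊=(-0.6121,7.0359) cross=55.111; C₋=(7.8285,-8.5440) cross=-55.111
  mode - wants cross < 0 → take C=(7.8285,-8.5440) (cross=-55.111)
ex = (C−B)/|BC| = (0.8298,-0.5581); ey = (0.5581,0.8298)
P = B + 0.75·ex + -1.16·ey = (-0.4944,-4.3442)

-0.49 -4.34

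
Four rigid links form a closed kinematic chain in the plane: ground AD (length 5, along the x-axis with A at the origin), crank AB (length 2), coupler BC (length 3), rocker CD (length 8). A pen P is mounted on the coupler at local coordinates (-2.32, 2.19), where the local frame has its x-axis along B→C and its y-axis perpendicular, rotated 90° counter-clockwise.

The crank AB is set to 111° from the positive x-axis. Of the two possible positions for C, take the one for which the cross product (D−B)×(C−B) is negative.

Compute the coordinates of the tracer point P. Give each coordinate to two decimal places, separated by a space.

2.47 1.71

A=(0,0), D=(5.00,0)
B = A + 2.00·(cos111°, sin111°) = (-0.7167, 1.8672)
|BD| = 6.0139
circle(B,3.00) ∩ circle(D,8.00): a=-1.5658, h=2.5590
  candidates: C₊=(-1.4106,4.7858) cross=15.390; C₋=(-2.9996,-0.0792) cross=-15.390
  mode - wants cross < 0 → take C=(-2.9996,-0.0792) (cross=-15.390)
ex = (C−B)/|BC| = (-0.7610,-0.6488); ey = (0.6488,-0.7610)
P = B + -2.32·ex + 2.19·ey = (2.4696,1.7059)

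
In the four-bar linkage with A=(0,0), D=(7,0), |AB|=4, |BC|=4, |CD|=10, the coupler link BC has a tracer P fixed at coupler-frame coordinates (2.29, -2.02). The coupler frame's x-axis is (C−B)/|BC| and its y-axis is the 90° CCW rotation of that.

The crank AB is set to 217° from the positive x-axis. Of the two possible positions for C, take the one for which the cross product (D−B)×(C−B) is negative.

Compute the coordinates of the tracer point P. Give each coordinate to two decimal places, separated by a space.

-3.74 -5.41

A=(0,0), D=(7.00,0)
B = A + 4.00·(cos217°, sin217°) = (-3.1945, -2.4073)
|BD| = 10.4749
circle(B,4.00) ∩ circle(D,10.00): a=1.2279, h=3.8069
  candidates: C₊=(-2.8744,1.5799) cross=39.877; C₋=(-1.1247,-5.8301) cross=-39.877
  mode - wants cross < 0 → take C=(-1.1247,-5.8301) (cross=-39.877)
ex = (C−B)/|BC| = (0.5175,-0.8557); ey = (0.8557,0.5175)
P = B + 2.29·ex + -2.02·ey = (-3.7381,-5.4121)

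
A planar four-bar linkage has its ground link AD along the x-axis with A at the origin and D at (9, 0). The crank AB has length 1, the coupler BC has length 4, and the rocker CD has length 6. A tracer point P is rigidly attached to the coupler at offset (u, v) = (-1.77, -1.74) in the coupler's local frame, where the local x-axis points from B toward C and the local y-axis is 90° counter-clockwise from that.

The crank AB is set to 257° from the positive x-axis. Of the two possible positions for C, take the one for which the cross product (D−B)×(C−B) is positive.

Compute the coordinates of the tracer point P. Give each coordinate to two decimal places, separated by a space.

-0.76 -3.40

A=(0,0), D=(9.00,0)
B = A + 1.00·(cos257°, sin257°) = (-0.2250, -0.9744)
|BD| = 9.2763
circle(B,4.00) ∩ circle(D,6.00): a=3.5601, h=1.8236
  candidates: C₊=(3.1239,1.2131) cross=16.916; C₋=(3.5070,-2.4140) cross=-16.916
  mode + wants cross > 0 → take C=(3.1239,1.2131) (cross=16.916)
ex = (C−B)/|BC| = (0.8372,0.5469); ey = (-0.5469,0.8372)
P = B + -1.77·ex + -1.74·ey = (-0.7553,-3.3991)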